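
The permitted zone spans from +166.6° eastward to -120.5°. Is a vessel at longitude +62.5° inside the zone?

Band width going east from +166.6° to -120.5°: ((-120.5 − 166.6) mod 360) = 72.9°.
Offset of +62.5° east of the west edge: ((62.5 − 166.6) mod 360) = 255.9°.
255.9° > 72.9° ⇒ outside.

No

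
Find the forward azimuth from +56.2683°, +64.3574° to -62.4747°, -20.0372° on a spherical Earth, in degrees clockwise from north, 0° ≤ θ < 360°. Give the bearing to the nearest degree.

Δλ = -20.0372 − 64.3574 = -84.3946°.
θ = atan2( sin Δλ · cos φ₂ , cos φ₁ · sin φ₂ − sin φ₁ · cos φ₂ · cos Δλ )
  = atan2(-0.45993, -0.52999) = -139.048° → normalised to [0°, 360°): 220.952°.

221°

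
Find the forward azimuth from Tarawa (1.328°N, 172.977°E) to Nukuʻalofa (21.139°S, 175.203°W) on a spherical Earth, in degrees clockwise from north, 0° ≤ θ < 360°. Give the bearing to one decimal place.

153.4°

Δλ = -175.203 − 172.977 = -348.180°; wrapped into (−180°, 180°]: 11.820°.
θ = atan2( sin Δλ · cos φ₂ , cos φ₁ · sin φ₂ − sin φ₁ · cos φ₂ · cos Δλ )
  = atan2(0.19105, -0.38169) = 153.410° → normalised to [0°, 360°): 153.410°.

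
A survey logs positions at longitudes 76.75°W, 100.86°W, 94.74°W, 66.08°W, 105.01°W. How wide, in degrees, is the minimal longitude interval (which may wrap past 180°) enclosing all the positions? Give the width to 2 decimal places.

38.93°

Sort the longitudes: -105.01°, -100.86°, -94.74°, -76.75°, -66.08°.
Eastward gaps between consecutive values (wrapping around): 4.15°, 6.12°, 17.99°, 10.67°, 321.07°.
Largest gap = 321.07° ⇒ minimal covering band is its complement: 360° − 321.07° = 38.93°.
Band runs from -105.01° eastward to -66.08°.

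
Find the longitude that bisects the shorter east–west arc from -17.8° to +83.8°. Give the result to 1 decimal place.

+33.0°

Signed shortest Δλ from -17.8° to +83.8° is +101.6°.
Midpoint longitude = -17.8° + (+101.6°)/2 = -17.8° + 50.8° = +33.0°.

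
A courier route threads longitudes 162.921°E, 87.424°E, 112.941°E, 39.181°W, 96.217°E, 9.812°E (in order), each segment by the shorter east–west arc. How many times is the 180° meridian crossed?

0

Leg 1: +162.921° → +87.424°, shortest Δλ = -75.497° (west) — does not cross 180°.
Leg 2: +87.424° → +112.941°, shortest Δλ = 25.517° (east) — does not cross 180°.
Leg 3: +112.941° → -39.181°, shortest Δλ = -152.122° (west) — does not cross 180°.
Leg 4: -39.181° → +96.217°, shortest Δλ = 135.398° (east) — does not cross 180°.
Leg 5: +96.217° → +9.812°, shortest Δλ = -86.405° (west) — does not cross 180°.
Total crossings: 0.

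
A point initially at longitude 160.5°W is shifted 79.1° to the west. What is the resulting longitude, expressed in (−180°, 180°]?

120.4°E

Start at -160.5°; shift −79.1° → -239.6°.
-239.6° lies outside (−180°, 180°]; add 360° → +120.4°.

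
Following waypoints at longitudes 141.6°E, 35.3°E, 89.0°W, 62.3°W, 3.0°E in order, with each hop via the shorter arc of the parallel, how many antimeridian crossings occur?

0

Leg 1: +141.6° → +35.3°, shortest Δλ = -106.3° (west) — does not cross 180°.
Leg 2: +35.3° → -89.0°, shortest Δλ = -124.3° (west) — does not cross 180°.
Leg 3: -89.0° → -62.3°, shortest Δλ = 26.7° (east) — does not cross 180°.
Leg 4: -62.3° → +3.0°, shortest Δλ = 65.3° (east) — does not cross 180°.
Total crossings: 0.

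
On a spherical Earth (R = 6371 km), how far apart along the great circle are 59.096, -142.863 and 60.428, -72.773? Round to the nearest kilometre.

Δλ = -72.773 − -142.863 = 70.090°.
Δφ = 60.428 − 59.096 = 1.332°.
a = sin²(Δφ/2) + cos φ₁ · cos φ₂ · sin²(Δλ/2) = 0.083712.
c = 2·atan2(√a, √(1−a)) = 0.58705 rad → d = 6371·c ≈ 3740.11 km.

3740 km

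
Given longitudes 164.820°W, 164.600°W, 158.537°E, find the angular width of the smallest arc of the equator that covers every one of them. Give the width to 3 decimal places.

36.863°

Sort the longitudes: -164.820°, -164.600°, +158.537°.
Eastward gaps between consecutive values (wrapping around): 0.220°, 323.137°, 36.643°.
Largest gap = 323.137° ⇒ minimal covering band is its complement: 360° − 323.137° = 36.863°.
Band runs from +158.537° eastward to -164.600°, crossing the antimeridian.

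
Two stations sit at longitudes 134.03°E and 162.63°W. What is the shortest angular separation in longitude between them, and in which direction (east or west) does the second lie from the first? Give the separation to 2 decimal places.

Raw difference: -162.63 − 134.03 = -296.66°.
Normalise into (−180°, 180°]: -296.66° + 360° = 63.34°.
Positive ⇒ the second point lies to the east; separation 63.34°.

63.34° east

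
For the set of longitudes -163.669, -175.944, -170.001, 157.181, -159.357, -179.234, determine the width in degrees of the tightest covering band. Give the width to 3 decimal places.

Sort the longitudes: -179.234°, -175.944°, -170.001°, -163.669°, -159.357°, +157.181°.
Eastward gaps between consecutive values (wrapping around): 3.290°, 5.943°, 6.332°, 4.312°, 316.538°, 23.585°.
Largest gap = 316.538° ⇒ minimal covering band is its complement: 360° − 316.538° = 43.462°.
Band runs from +157.181° eastward to -159.357°, crossing the antimeridian.

43.462°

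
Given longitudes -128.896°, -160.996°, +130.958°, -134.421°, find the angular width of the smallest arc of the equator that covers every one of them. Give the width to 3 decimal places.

Sort the longitudes: -160.996°, -134.421°, -128.896°, +130.958°.
Eastward gaps between consecutive values (wrapping around): 26.575°, 5.525°, 259.854°, 68.046°.
Largest gap = 259.854° ⇒ minimal covering band is its complement: 360° − 259.854° = 100.146°.
Band runs from +130.958° eastward to -128.896°, crossing the antimeridian.

100.146°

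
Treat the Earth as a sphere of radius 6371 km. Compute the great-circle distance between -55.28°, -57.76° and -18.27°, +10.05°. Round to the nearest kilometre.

Δλ = 10.05 − -57.76 = 67.81°.
Δφ = -18.27 − -55.28 = 37.01°.
a = sin²(Δφ/2) + cos φ₁ · cos φ₂ · sin²(Δλ/2) = 0.269027.
c = 2·atan2(√a, √(1−a)) = 1.09061 rad → d = 6371·c ≈ 6948.27 km.

6948 km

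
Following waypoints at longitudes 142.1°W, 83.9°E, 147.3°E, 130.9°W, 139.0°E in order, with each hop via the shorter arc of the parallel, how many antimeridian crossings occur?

Leg 1: -142.1° → +83.9°, shortest Δλ = -134.0° (west) — crosses 180°.
Leg 2: +83.9° → +147.3°, shortest Δλ = 63.4° (east) — does not cross 180°.
Leg 3: +147.3° → -130.9°, shortest Δλ = 81.8° (east) — crosses 180°.
Leg 4: -130.9° → +139.0°, shortest Δλ = -90.1° (west) — crosses 180°.
Total crossings: 3.

3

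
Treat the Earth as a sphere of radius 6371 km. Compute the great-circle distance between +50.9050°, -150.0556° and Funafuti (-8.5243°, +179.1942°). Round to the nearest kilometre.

Δλ = 179.1942 − -150.0556 = 329.2498°; wrapped into (−180°, 180°]: -30.7502°.
Δφ = -8.5243 − 50.9050 = -59.4293°.
a = sin²(Δφ/2) + cos φ₁ · cos φ₂ · sin²(Δλ/2) = 0.289540.
c = 2·atan2(√a, √(1−a)) = 1.13634 rad → d = 6371·c ≈ 7239.60 km.

7240 km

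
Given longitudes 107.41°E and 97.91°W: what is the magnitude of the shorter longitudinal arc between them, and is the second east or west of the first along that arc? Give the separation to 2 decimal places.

Raw difference: -97.91 − 107.41 = -205.32°.
Normalise into (−180°, 180°]: -205.32° + 360° = 154.68°.
Positive ⇒ the second point lies to the east; separation 154.68°.

154.68° east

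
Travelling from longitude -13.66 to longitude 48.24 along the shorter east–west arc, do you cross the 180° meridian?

Signed shortest Δλ = ((48.24 − -13.66 + 180) mod 360) − 180 = 61.9°.
Going east by 61.9° from -13.66° reaches +48.24° without touching 180°.

No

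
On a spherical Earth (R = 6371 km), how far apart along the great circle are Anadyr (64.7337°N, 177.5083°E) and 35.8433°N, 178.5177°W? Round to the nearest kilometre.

Δλ = -178.5177 − 177.5083 = -356.0260°; wrapped into (−180°, 180°]: 3.9740°.
Δφ = 35.8433 − 64.7337 = -28.8904°.
a = sin²(Δφ/2) + cos φ₁ · cos φ₂ · sin²(Δλ/2) = 0.062643.
c = 2·atan2(√a, √(1−a)) = 0.50595 rad → d = 6371·c ≈ 3223.42 km.

3223 km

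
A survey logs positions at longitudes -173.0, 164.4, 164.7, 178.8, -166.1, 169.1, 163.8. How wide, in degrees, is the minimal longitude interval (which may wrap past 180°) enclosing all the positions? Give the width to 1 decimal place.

Sort the longitudes: -173.0°, -166.1°, +163.8°, +164.4°, +164.7°, +169.1°, +178.8°.
Eastward gaps between consecutive values (wrapping around): 6.9°, 329.9°, 0.6°, 0.3°, 4.4°, 9.7°, 8.2°.
Largest gap = 329.9° ⇒ minimal covering band is its complement: 360° − 329.9° = 30.1°.
Band runs from +163.8° eastward to -166.1°, crossing the antimeridian.

30.1°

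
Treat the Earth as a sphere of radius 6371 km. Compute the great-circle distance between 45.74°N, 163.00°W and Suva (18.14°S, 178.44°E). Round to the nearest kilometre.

7346 km

Δλ = 178.44 − -163.00 = 341.44°; wrapped into (−180°, 180°]: -18.56°.
Δφ = -18.14 − 45.74 = -63.88°.
a = sin²(Δφ/2) + cos φ₁ · cos φ₂ · sin²(Δλ/2) = 0.297121.
c = 2·atan2(√a, √(1−a)) = 1.15299 rad → d = 6371·c ≈ 7345.68 km.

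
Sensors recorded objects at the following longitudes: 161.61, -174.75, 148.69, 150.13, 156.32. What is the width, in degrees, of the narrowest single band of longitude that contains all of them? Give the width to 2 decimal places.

36.56°

Sort the longitudes: -174.75°, +148.69°, +150.13°, +156.32°, +161.61°.
Eastward gaps between consecutive values (wrapping around): 323.44°, 1.44°, 6.19°, 5.29°, 23.64°.
Largest gap = 323.44° ⇒ minimal covering band is its complement: 360° − 323.44° = 36.56°.
Band runs from +148.69° eastward to -174.75°, crossing the antimeridian.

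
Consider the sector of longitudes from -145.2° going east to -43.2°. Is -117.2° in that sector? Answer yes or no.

Yes

Band width going east from -145.2° to -43.2°: ((-43.2 − -145.2) mod 360) = 102.0°.
Offset of -117.2° east of the west edge: ((-117.2 − -145.2) mod 360) = 28.0°.
28.0° ≤ 102.0° ⇒ inside.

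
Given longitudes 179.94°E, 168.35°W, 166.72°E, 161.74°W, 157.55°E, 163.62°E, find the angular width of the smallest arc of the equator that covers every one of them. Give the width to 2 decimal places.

Sort the longitudes: -168.35°, -161.74°, +157.55°, +163.62°, +166.72°, +179.94°.
Eastward gaps between consecutive values (wrapping around): 6.61°, 319.29°, 6.07°, 3.10°, 13.22°, 11.71°.
Largest gap = 319.29° ⇒ minimal covering band is its complement: 360° − 319.29° = 40.71°.
Band runs from +157.55° eastward to -161.74°, crossing the antimeridian.

40.71°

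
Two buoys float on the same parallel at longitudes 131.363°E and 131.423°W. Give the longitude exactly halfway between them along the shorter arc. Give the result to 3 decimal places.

Signed shortest Δλ from +131.363° to -131.423° is +97.214°.
Midpoint longitude = +131.363° + (+97.214°)/2 = +131.363° + 48.607° = +179.970°.
(The naïve average (+131.363 + -131.423)/2 = -0.03° is on the wrong side of the globe.)

179.970°E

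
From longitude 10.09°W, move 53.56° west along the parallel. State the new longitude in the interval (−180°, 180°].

Start at -10.09°; shift −53.56° → -63.65°.
-63.65° already lies in (−180°, 180°].

63.65°W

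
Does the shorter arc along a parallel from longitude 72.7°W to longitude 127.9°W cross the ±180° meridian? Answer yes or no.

No

Signed shortest Δλ = ((-127.9 − -72.7 + 180) mod 360) − 180 = -55.2°.
Going west by 55.2° from -72.7° reaches -127.9° without touching 180°.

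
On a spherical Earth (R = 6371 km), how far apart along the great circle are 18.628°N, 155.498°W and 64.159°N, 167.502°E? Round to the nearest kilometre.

5768 km

Δλ = 167.502 − -155.498 = 323.000°; wrapped into (−180°, 180°]: -37.000°.
Δφ = 64.159 − 18.628 = 45.531°.
a = sin²(Δφ/2) + cos φ₁ · cos φ₂ · sin²(Δλ/2) = 0.191324.
c = 2·atan2(√a, √(1−a)) = 0.90542 rad → d = 6371·c ≈ 5768.46 km.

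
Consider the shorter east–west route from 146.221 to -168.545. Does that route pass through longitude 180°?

Naïve |-168.545 − 146.221| = 314.766° > 180°, so the shorter arc goes the other way round — across 180°.
Signed shortest Δλ = ((-168.545 − 146.221 + 180) mod 360) − 180 = 45.234°.
Going east by 45.234° from +146.221° passes through 180° before reaching -168.545°.

Yes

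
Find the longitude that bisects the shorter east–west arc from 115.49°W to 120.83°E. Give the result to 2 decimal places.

Signed shortest Δλ from -115.49° to +120.83° is -123.68°.
Midpoint longitude = -115.49° + (-123.68°)/2 = -115.49° − 61.84° = -177.33°.
(The naïve average (-115.49 + +120.83)/2 = 2.67° is on the wrong side of the globe.)

177.33°W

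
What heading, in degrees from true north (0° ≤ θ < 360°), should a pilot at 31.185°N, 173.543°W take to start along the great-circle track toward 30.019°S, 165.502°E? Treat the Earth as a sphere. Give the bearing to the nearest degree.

200°

Δλ = 165.502 − -173.543 = 339.045°; wrapped into (−180°, 180°]: -20.955°.
θ = atan2( sin Δλ · cos φ₂ , cos φ₁ · sin φ₂ − sin φ₁ · cos φ₂ · cos Δλ )
  = atan2(-0.30966, -0.84669) = -159.911° → normalised to [0°, 360°): 200.089°.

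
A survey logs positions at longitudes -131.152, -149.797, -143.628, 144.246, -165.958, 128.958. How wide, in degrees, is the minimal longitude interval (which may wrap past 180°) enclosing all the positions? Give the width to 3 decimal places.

99.890°

Sort the longitudes: -165.958°, -149.797°, -143.628°, -131.152°, +128.958°, +144.246°.
Eastward gaps between consecutive values (wrapping around): 16.161°, 6.169°, 12.476°, 260.110°, 15.288°, 49.796°.
Largest gap = 260.110° ⇒ minimal covering band is its complement: 360° − 260.110° = 99.890°.
Band runs from +128.958° eastward to -131.152°, crossing the antimeridian.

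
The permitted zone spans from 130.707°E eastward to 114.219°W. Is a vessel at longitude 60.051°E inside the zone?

No

Band width going east from +130.707° to -114.219°: ((-114.219 − 130.707) mod 360) = 115.074°.
Offset of +60.051° east of the west edge: ((60.051 − 130.707) mod 360) = 289.344°.
289.344° > 115.074° ⇒ outside.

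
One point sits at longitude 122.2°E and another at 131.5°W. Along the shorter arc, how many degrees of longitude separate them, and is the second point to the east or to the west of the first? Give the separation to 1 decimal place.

106.3° east

Raw difference: -131.5 − 122.2 = -253.7°.
Normalise into (−180°, 180°]: -253.7° + 360° = 106.3°.
Positive ⇒ the second point lies to the east; separation 106.3°.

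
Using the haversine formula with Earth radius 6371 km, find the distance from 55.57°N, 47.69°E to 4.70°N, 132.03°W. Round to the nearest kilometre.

13313 km

Δλ = -132.03 − 47.69 = -179.72°.
Δφ = 4.70 − 55.57 = -50.87°.
a = sin²(Δφ/2) + cos φ₁ · cos φ₂ · sin²(Δλ/2) = 0.747953.
c = 2·atan2(√a, √(1−a)) = 2.08967 rad → d = 6371·c ≈ 13313.32 km.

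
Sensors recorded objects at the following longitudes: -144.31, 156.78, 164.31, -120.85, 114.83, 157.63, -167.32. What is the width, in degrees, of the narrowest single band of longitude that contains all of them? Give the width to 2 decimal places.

Sort the longitudes: -167.32°, -144.31°, -120.85°, +114.83°, +156.78°, +157.63°, +164.31°.
Eastward gaps between consecutive values (wrapping around): 23.01°, 23.46°, 235.68°, 41.95°, 0.85°, 6.68°, 28.37°.
Largest gap = 235.68° ⇒ minimal covering band is its complement: 360° − 235.68° = 124.32°.
Band runs from +114.83° eastward to -120.85°, crossing the antimeridian.

124.32°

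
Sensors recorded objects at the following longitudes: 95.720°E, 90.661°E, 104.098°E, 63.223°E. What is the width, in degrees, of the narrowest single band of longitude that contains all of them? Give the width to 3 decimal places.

40.875°

Sort the longitudes: +63.223°, +90.661°, +95.720°, +104.098°.
Eastward gaps between consecutive values (wrapping around): 27.438°, 5.059°, 8.378°, 319.125°.
Largest gap = 319.125° ⇒ minimal covering band is its complement: 360° − 319.125° = 40.875°.
Band runs from +63.223° eastward to +104.098°.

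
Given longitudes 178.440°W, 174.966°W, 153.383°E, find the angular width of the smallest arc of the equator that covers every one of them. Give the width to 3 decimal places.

31.651°

Sort the longitudes: -178.440°, -174.966°, +153.383°.
Eastward gaps between consecutive values (wrapping around): 3.474°, 328.349°, 28.177°.
Largest gap = 328.349° ⇒ minimal covering band is its complement: 360° − 328.349° = 31.651°.
Band runs from +153.383° eastward to -174.966°, crossing the antimeridian.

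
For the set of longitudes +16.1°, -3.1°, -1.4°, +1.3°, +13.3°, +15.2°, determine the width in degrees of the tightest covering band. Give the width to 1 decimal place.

Sort the longitudes: -3.1°, -1.4°, +1.3°, +13.3°, +15.2°, +16.1°.
Eastward gaps between consecutive values (wrapping around): 1.7°, 2.7°, 12.0°, 1.9°, 0.9°, 340.8°.
Largest gap = 340.8° ⇒ minimal covering band is its complement: 360° − 340.8° = 19.2°.
Band runs from -3.1° eastward to +16.1°.

19.2°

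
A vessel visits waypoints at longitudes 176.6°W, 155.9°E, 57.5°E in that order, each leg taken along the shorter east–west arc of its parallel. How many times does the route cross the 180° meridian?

Leg 1: -176.6° → +155.9°, shortest Δλ = -27.5° (west) — crosses 180°.
Leg 2: +155.9° → +57.5°, shortest Δλ = -98.4° (west) — does not cross 180°.
Total crossings: 1.

1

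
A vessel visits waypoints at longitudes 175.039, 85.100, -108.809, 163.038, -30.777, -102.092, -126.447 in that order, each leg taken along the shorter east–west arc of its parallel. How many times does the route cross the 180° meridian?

Leg 1: +175.039° → +85.100°, shortest Δλ = -89.939° (west) — does not cross 180°.
Leg 2: +85.100° → -108.809°, shortest Δλ = 166.091° (east) — crosses 180°.
Leg 3: -108.809° → +163.038°, shortest Δλ = -88.153° (west) — crosses 180°.
Leg 4: +163.038° → -30.777°, shortest Δλ = 166.185° (east) — crosses 180°.
Leg 5: -30.777° → -102.092°, shortest Δλ = -71.315° (west) — does not cross 180°.
Leg 6: -102.092° → -126.447°, shortest Δλ = -24.355° (west) — does not cross 180°.
Total crossings: 3.

3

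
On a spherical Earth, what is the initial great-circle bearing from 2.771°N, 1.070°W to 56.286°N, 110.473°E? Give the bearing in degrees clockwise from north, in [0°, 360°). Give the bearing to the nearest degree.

Δλ = 110.473 − -1.070 = 111.543°.
θ = atan2( sin Δλ · cos φ₂ , cos φ₁ · sin φ₂ − sin φ₁ · cos φ₂ · cos Δλ )
  = atan2(0.51627, 0.84070) = 31.554° → normalised to [0°, 360°): 31.554°.

32°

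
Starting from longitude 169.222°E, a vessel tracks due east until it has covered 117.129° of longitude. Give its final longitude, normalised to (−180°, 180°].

73.649°W

Start at +169.222°; shift +117.129° → +286.351°.
+286.351° lies outside (−180°, 180°]; subtract 360° → -73.649°.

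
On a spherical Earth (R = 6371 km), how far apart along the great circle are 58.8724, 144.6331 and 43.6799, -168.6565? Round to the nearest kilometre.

3564 km

Δλ = -168.6565 − 144.6331 = -313.2896°; wrapped into (−180°, 180°]: 46.7104°.
Δφ = 43.6799 − 58.8724 = -15.1925°.
a = sin²(Δφ/2) + cos φ₁ · cos φ₂ · sin²(Δλ/2) = 0.076229.
c = 2·atan2(√a, √(1−a)) = 0.55946 rad → d = 6371·c ≈ 3564.32 km.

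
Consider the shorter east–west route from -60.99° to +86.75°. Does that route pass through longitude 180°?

Signed shortest Δλ = ((86.75 − -60.99 + 180) mod 360) − 180 = 147.74°.
Going east by 147.74° from -60.99° reaches +86.75° without touching 180°.

No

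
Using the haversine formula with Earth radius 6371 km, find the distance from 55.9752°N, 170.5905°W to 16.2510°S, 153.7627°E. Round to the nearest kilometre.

Δλ = 153.7627 − -170.5905 = 324.3532°; wrapped into (−180°, 180°]: -35.6468°.
Δφ = -16.2510 − 55.9752 = -72.2262°.
a = sin²(Δφ/2) + cos φ₁ · cos φ₂ · sin²(Δλ/2) = 0.397698.
c = 2·atan2(√a, √(1−a)) = 1.36474 rad → d = 6371·c ≈ 8694.75 km.

8695 km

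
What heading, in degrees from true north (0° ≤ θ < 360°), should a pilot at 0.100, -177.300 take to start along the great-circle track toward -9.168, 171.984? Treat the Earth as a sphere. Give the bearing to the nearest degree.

Δλ = 171.984 − -177.300 = 349.284°; wrapped into (−180°, 180°]: -10.716°.
θ = atan2( sin Δλ · cos φ₂ , cos φ₁ · sin φ₂ − sin φ₁ · cos φ₂ · cos Δλ )
  = atan2(-0.18357, -0.16102) = -131.257° → normalised to [0°, 360°): 228.743°.

229°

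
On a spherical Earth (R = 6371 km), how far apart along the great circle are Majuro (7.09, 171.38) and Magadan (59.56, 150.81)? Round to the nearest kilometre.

6088 km

Δλ = 150.81 − 171.38 = -20.57°.
Δφ = 59.56 − 7.09 = 52.47°.
a = sin²(Δφ/2) + cos φ₁ · cos φ₂ · sin²(Δλ/2) = 0.211439.
c = 2·atan2(√a, √(1−a)) = 0.95560 rad → d = 6371·c ≈ 6088.10 km.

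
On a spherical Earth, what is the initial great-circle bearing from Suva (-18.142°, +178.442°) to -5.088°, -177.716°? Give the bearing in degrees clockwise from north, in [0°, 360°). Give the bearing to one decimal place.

16.5°

Δλ = -177.716 − 178.442 = -356.158°; wrapped into (−180°, 180°]: 3.842°.
θ = atan2( sin Δλ · cos φ₂ , cos φ₁ · sin φ₂ − sin φ₁ · cos φ₂ · cos Δλ )
  = atan2(0.06674, 0.22517) = 16.510° → normalised to [0°, 360°): 16.510°.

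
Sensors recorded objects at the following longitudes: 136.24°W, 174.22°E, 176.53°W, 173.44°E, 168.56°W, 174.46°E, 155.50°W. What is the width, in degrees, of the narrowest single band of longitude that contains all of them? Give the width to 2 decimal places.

50.32°

Sort the longitudes: -176.53°, -168.56°, -155.50°, -136.24°, +173.44°, +174.22°, +174.46°.
Eastward gaps between consecutive values (wrapping around): 7.97°, 13.06°, 19.26°, 309.68°, 0.78°, 0.24°, 9.01°.
Largest gap = 309.68° ⇒ minimal covering band is its complement: 360° − 309.68° = 50.32°.
Band runs from +173.44° eastward to -136.24°, crossing the antimeridian.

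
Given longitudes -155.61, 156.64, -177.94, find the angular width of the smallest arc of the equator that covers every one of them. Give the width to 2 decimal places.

47.75°

Sort the longitudes: -177.94°, -155.61°, +156.64°.
Eastward gaps between consecutive values (wrapping around): 22.33°, 312.25°, 25.42°.
Largest gap = 312.25° ⇒ minimal covering band is its complement: 360° − 312.25° = 47.75°.
Band runs from +156.64° eastward to -155.61°, crossing the antimeridian.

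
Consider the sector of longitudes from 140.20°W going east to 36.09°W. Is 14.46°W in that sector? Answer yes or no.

Band width going east from -140.20° to -36.09°: ((-36.09 − -140.20) mod 360) = 104.11°.
Offset of -14.46° east of the west edge: ((-14.46 − -140.20) mod 360) = 125.74°.
125.74° > 104.11° ⇒ outside.

No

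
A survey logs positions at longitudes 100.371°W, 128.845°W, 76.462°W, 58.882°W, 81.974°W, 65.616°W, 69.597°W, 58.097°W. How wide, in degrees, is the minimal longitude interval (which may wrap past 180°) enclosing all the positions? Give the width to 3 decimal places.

Sort the longitudes: -128.845°, -100.371°, -81.974°, -76.462°, -69.597°, -65.616°, -58.882°, -58.097°.
Eastward gaps between consecutive values (wrapping around): 28.474°, 18.397°, 5.512°, 6.865°, 3.981°, 6.734°, 0.785°, 289.252°.
Largest gap = 289.252° ⇒ minimal covering band is its complement: 360° − 289.252° = 70.748°.
Band runs from -128.845° eastward to -58.097°.

70.748°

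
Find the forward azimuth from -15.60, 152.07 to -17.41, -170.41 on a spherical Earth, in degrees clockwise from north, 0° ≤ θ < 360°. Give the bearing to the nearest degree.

98°

Δλ = -170.41 − 152.07 = -322.48°; wrapped into (−180°, 180°]: 37.52°.
θ = atan2( sin Δλ · cos φ₂ , cos φ₁ · sin φ₂ − sin φ₁ · cos φ₂ · cos Δλ )
  = atan2(0.58114, -0.08467) = 98.289° → normalised to [0°, 360°): 98.289°.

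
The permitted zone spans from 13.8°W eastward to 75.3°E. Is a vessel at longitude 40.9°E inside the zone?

Band width going east from -13.8° to +75.3°: ((75.3 − -13.8) mod 360) = 89.1°.
Offset of +40.9° east of the west edge: ((40.9 − -13.8) mod 360) = 54.7°.
54.7° ≤ 89.1° ⇒ inside.

Yes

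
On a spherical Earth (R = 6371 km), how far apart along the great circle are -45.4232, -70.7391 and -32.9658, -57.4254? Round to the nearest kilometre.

Δλ = -57.4254 − -70.7391 = 13.3137°.
Δφ = -32.9658 − -45.4232 = 12.4574°.
a = sin²(Δφ/2) + cos φ₁ · cos φ₂ · sin²(Δλ/2) = 0.019685.
c = 2·atan2(√a, √(1−a)) = 0.28153 rad → d = 6371·c ≈ 1793.65 km.

1794 km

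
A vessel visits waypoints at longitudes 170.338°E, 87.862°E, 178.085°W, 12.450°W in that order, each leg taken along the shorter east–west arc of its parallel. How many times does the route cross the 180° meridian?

1

Leg 1: +170.338° → +87.862°, shortest Δλ = -82.476° (west) — does not cross 180°.
Leg 2: +87.862° → -178.085°, shortest Δλ = 94.053° (east) — crosses 180°.
Leg 3: -178.085° → -12.450°, shortest Δλ = 165.635° (east) — does not cross 180°.
Total crossings: 1.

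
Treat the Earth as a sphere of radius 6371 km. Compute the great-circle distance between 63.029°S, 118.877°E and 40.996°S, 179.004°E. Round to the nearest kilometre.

4555 km

Δλ = 179.004 − 118.877 = 60.127°.
Δφ = -40.996 − -63.029 = 22.033°.
a = sin²(Δφ/2) + cos φ₁ · cos φ₂ · sin²(Δλ/2) = 0.122423.
c = 2·atan2(√a, √(1−a)) = 0.71491 rad → d = 6371·c ≈ 4554.67 km.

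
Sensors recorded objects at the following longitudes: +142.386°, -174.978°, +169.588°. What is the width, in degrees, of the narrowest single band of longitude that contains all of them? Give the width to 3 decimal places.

Sort the longitudes: -174.978°, +142.386°, +169.588°.
Eastward gaps between consecutive values (wrapping around): 317.364°, 27.202°, 15.434°.
Largest gap = 317.364° ⇒ minimal covering band is its complement: 360° − 317.364° = 42.636°.
Band runs from +142.386° eastward to -174.978°, crossing the antimeridian.

42.636°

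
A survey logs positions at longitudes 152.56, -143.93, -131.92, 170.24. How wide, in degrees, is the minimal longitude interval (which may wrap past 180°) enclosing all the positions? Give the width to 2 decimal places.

Sort the longitudes: -143.93°, -131.92°, +152.56°, +170.24°.
Eastward gaps between consecutive values (wrapping around): 12.01°, 284.48°, 17.68°, 45.83°.
Largest gap = 284.48° ⇒ minimal covering band is its complement: 360° − 284.48° = 75.52°.
Band runs from +152.56° eastward to -131.92°, crossing the antimeridian.

75.52°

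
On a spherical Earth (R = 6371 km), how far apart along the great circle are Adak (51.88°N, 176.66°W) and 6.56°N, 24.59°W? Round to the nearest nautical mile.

7017 nmi

Δλ = -24.59 − -176.66 = 152.07°.
Δφ = 6.56 − 51.88 = -45.32°.
a = sin²(Δφ/2) + cos φ₁ · cos φ₂ · sin²(Δλ/2) = 0.725979.
c = 2·atan2(√a, √(1−a)) = 2.03976 rad → d = 6371·c ≈ 12995.28 km ≈ 7016.89 nmi.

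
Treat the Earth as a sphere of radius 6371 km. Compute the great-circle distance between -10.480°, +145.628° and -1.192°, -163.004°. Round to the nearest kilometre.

5767 km

Δλ = -163.004 − 145.628 = -308.632°; wrapped into (−180°, 180°]: 51.368°.
Δφ = -1.192 − -10.480 = 9.288°.
a = sin²(Δφ/2) + cos φ₁ · cos φ₂ · sin²(Δλ/2) = 0.191224.
c = 2·atan2(√a, √(1−a)) = 0.90517 rad → d = 6371·c ≈ 5766.83 km.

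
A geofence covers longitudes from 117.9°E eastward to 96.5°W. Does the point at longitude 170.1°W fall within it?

Yes

Band width going east from +117.9° to -96.5°: ((-96.5 − 117.9) mod 360) = 145.6°.
Offset of -170.1° east of the west edge: ((-170.1 − 117.9) mod 360) = 72.0°.
72.0° ≤ 145.6° ⇒ inside.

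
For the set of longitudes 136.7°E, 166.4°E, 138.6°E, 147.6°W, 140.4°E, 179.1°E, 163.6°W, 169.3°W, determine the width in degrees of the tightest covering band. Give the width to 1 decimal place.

75.7°

Sort the longitudes: -169.3°, -163.6°, -147.6°, +136.7°, +138.6°, +140.4°, +166.4°, +179.1°.
Eastward gaps between consecutive values (wrapping around): 5.7°, 16.0°, 284.3°, 1.9°, 1.8°, 26.0°, 12.7°, 11.6°.
Largest gap = 284.3° ⇒ minimal covering band is its complement: 360° − 284.3° = 75.7°.
Band runs from +136.7° eastward to -147.6°, crossing the antimeridian.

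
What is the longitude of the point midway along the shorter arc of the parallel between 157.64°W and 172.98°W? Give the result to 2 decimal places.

Signed shortest Δλ from -157.64° to -172.98° is -15.34°.
Midpoint longitude = -157.64° + (-15.34°)/2 = -157.64° − 7.67° = -165.31°.

165.31°W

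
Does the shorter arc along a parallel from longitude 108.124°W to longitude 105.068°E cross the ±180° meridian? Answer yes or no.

Yes

Naïve |105.068 − -108.124| = 213.192° > 180°, so the shorter arc goes the other way round — across 180°.
Signed shortest Δλ = ((105.068 − -108.124 + 180) mod 360) − 180 = -146.808°.
Going west by 146.808° from -108.124° passes through 180° before reaching +105.068°.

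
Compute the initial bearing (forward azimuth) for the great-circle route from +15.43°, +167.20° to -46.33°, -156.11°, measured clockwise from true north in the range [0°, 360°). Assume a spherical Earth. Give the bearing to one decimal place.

154.0°

Δλ = -156.11 − 167.20 = -323.31°; wrapped into (−180°, 180°]: 36.69°.
θ = atan2( sin Δλ · cos φ₂ , cos φ₁ · sin φ₂ − sin φ₁ · cos φ₂ · cos Δλ )
  = atan2(0.41257, -0.84458) = 153.965° → normalised to [0°, 360°): 153.965°.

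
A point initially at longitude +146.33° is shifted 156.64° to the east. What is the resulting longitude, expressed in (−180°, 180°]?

-57.03°

Start at +146.33°; shift +156.64° → +302.97°.
+302.97° lies outside (−180°, 180°]; subtract 360° → -57.03°.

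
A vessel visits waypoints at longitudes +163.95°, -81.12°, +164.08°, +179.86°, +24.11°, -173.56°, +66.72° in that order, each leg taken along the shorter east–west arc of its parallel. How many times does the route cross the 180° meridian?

Leg 1: +163.95° → -81.12°, shortest Δλ = 114.93° (east) — crosses 180°.
Leg 2: -81.12° → +164.08°, shortest Δλ = -114.8° (west) — crosses 180°.
Leg 3: +164.08° → +179.86°, shortest Δλ = 15.78° (east) — does not cross 180°.
Leg 4: +179.86° → +24.11°, shortest Δλ = -155.75° (west) — does not cross 180°.
Leg 5: +24.11° → -173.56°, shortest Δλ = 162.33° (east) — crosses 180°.
Leg 6: -173.56° → +66.72°, shortest Δλ = -119.72° (west) — crosses 180°.
Total crossings: 4.

4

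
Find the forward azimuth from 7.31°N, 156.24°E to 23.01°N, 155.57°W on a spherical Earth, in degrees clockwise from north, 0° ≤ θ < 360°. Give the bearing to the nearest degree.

66°

Δλ = -155.57 − 156.24 = -311.81°; wrapped into (−180°, 180°]: 48.19°.
θ = atan2( sin Δλ · cos φ₂ , cos φ₁ · sin φ₂ − sin φ₁ · cos φ₂ · cos Δλ )
  = atan2(0.68606, 0.30964) = 65.709° → normalised to [0°, 360°): 65.709°.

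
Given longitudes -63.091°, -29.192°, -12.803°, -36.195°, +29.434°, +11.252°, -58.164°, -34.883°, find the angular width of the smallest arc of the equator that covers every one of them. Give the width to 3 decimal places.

Sort the longitudes: -63.091°, -58.164°, -36.195°, -34.883°, -29.192°, -12.803°, +11.252°, +29.434°.
Eastward gaps between consecutive values (wrapping around): 4.927°, 21.969°, 1.312°, 5.691°, 16.389°, 24.055°, 18.182°, 267.475°.
Largest gap = 267.475° ⇒ minimal covering band is its complement: 360° − 267.475° = 92.525°.
Band runs from -63.091° eastward to +29.434°.

92.525°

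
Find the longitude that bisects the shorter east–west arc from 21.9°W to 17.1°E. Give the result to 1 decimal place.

2.4°W

Signed shortest Δλ from -21.9° to +17.1° is +39.0°.
Midpoint longitude = -21.9° + (+39.0°)/2 = -21.9° + 19.5° = -2.4°.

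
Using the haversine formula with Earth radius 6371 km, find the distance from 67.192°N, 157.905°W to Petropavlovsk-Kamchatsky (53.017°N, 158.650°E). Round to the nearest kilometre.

Δλ = 158.650 − -157.905 = 316.555°; wrapped into (−180°, 180°]: -43.445°.
Δφ = 53.017 − 67.192 = -14.175°.
a = sin²(Δφ/2) + cos φ₁ · cos φ₂ · sin²(Δλ/2) = 0.047168.
c = 2·atan2(√a, √(1−a)) = 0.43785 rad → d = 6371·c ≈ 2789.56 km.

2790 km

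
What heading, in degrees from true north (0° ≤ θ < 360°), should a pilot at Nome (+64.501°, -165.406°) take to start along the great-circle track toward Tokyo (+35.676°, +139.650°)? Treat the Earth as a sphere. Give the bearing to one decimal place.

Δλ = 139.650 − -165.406 = 305.056°; wrapped into (−180°, 180°]: -54.944°.
θ = atan2( sin Δλ · cos φ₂ , cos φ₁ · sin φ₂ − sin φ₁ · cos φ₂ · cos Δλ )
  = atan2(-0.66496, -0.17007) = -104.346° → normalised to [0°, 360°): 255.654°.

255.7°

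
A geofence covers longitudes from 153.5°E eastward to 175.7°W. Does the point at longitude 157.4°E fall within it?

Band width going east from +153.5° to -175.7°: ((-175.7 − 153.5) mod 360) = 30.8°.
Offset of +157.4° east of the west edge: ((157.4 − 153.5) mod 360) = 3.9°.
3.9° ≤ 30.8° ⇒ inside.

Yes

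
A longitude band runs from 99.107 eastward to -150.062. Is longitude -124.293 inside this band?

No

Band width going east from +99.107° to -150.062°: ((-150.062 − 99.107) mod 360) = 110.831°.
Offset of -124.293° east of the west edge: ((-124.293 − 99.107) mod 360) = 136.600°.
136.600° > 110.831° ⇒ outside.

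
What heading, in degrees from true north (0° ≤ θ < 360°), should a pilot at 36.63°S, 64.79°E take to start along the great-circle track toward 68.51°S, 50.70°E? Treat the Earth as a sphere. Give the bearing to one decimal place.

Δλ = 50.70 − 64.79 = -14.09°.
θ = atan2( sin Δλ · cos φ₂ , cos φ₁ · sin φ₂ − sin φ₁ · cos φ₂ · cos Δλ )
  = atan2(-0.08918, -0.53472) = -170.531° → normalised to [0°, 360°): 189.469°.

189.5°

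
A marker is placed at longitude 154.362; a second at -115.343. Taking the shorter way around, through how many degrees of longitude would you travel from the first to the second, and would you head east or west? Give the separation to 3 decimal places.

Raw difference: -115.343 − 154.362 = -269.705°.
Normalise into (−180°, 180°]: -269.705° + 360° = 90.295°.
Positive ⇒ the second point lies to the east; separation 90.295°.

90.295° east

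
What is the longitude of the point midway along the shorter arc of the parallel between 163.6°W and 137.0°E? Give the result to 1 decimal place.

166.7°E

Signed shortest Δλ from -163.6° to +137.0° is -59.4°.
Midpoint longitude = -163.6° + (-59.4°)/2 = -163.6° − 29.7° = -193.3°.
Normalise into (−180°, 180°]: +166.7°.
(The naïve average (-163.6 + +137.0)/2 = -13.3° is on the wrong side of the globe.)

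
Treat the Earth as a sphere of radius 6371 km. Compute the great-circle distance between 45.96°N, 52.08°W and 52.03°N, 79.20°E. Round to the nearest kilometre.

Δλ = 79.20 − -52.08 = 131.28°.
Δφ = 52.03 − 45.96 = 6.07°.
a = sin²(Δφ/2) + cos φ₁ · cos φ₂ · sin²(Δλ/2) = 0.357736.
c = 2·atan2(√a, √(1−a)) = 1.28228 rad → d = 6371·c ≈ 8169.42 km.

8169 km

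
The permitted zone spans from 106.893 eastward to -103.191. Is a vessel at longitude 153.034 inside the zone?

Band width going east from +106.893° to -103.191°: ((-103.191 − 106.893) mod 360) = 149.916°.
Offset of +153.034° east of the west edge: ((153.034 − 106.893) mod 360) = 46.141°.
46.141° ≤ 149.916° ⇒ inside.

Yes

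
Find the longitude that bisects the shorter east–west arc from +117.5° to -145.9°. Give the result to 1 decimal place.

+165.8°

Signed shortest Δλ from +117.5° to -145.9° is +96.6°.
Midpoint longitude = +117.5° + (+96.6°)/2 = +117.5° + 48.3° = +165.8°.
(The naïve average (+117.5 + -145.9)/2 = -14.2° is on the wrong side of the globe.)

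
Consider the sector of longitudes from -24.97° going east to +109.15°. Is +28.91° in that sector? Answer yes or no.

Band width going east from -24.97° to +109.15°: ((109.15 − -24.97) mod 360) = 134.12°.
Offset of +28.91° east of the west edge: ((28.91 − -24.97) mod 360) = 53.88°.
53.88° ≤ 134.12° ⇒ inside.

Yes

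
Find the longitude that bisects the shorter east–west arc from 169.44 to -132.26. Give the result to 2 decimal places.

Signed shortest Δλ from +169.44° to -132.26° is +58.30°.
Midpoint longitude = +169.44° + (+58.30°)/2 = +169.44° + 29.15° = +198.59°.
Normalise into (−180°, 180°]: -161.41°.
(The naïve average (+169.44 + -132.26)/2 = 18.59° is on the wrong side of the globe.)

-161.41°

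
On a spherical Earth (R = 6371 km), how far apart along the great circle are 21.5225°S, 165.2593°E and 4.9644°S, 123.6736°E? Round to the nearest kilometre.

4841 km

Δλ = 123.6736 − 165.2593 = -41.5857°.
Δφ = -4.9644 − -21.5225 = 16.5581°.
a = sin²(Δφ/2) + cos φ₁ · cos φ₂ · sin²(Δλ/2) = 0.137526.
c = 2·atan2(√a, √(1−a)) = 0.75984 rad → d = 6371·c ≈ 4840.92 km.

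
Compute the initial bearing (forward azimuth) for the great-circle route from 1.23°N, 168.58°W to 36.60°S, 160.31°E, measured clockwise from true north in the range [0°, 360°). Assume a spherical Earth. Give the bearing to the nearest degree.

214°

Δλ = 160.31 − -168.58 = 328.89°; wrapped into (−180°, 180°]: -31.11°.
θ = atan2( sin Δλ · cos φ₂ , cos φ₁ · sin φ₂ − sin φ₁ · cos φ₂ · cos Δλ )
  = atan2(-0.41480, -0.61084) = -145.821° → normalised to [0°, 360°): 214.179°.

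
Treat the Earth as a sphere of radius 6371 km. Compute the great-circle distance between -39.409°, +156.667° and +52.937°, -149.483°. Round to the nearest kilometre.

Δλ = -149.483 − 156.667 = -306.150°; wrapped into (−180°, 180°]: 53.850°.
Δφ = 52.937 − -39.409 = 92.346°.
a = sin²(Δφ/2) + cos φ₁ · cos φ₂ · sin²(Δλ/2) = 0.615950.
c = 2·atan2(√a, √(1−a)) = 1.80483 rad → d = 6371·c ≈ 11498.56 km.

11499 km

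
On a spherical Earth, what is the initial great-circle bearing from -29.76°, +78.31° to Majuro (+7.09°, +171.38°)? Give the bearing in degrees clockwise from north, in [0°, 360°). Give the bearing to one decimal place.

85.3°

Δλ = 171.38 − 78.31 = 93.07°.
θ = atan2( sin Δλ · cos φ₂ , cos φ₁ · sin φ₂ − sin φ₁ · cos φ₂ · cos Δλ )
  = atan2(0.99093, 0.08077) = 85.340° → normalised to [0°, 360°): 85.340°.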